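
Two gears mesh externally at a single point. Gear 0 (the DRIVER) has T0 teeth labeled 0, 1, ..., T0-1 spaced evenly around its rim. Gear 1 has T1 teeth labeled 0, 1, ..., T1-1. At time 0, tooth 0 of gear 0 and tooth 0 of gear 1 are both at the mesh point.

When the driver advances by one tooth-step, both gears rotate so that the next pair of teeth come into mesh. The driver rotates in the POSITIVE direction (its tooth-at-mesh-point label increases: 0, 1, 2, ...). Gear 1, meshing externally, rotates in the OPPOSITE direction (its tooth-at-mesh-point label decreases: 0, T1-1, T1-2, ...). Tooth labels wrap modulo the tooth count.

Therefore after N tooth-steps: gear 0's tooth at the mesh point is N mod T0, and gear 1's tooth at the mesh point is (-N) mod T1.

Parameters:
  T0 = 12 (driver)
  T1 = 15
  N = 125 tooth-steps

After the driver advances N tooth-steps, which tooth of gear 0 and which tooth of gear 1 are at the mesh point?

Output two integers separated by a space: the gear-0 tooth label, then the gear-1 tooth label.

Gear 0 (driver, T0=12): tooth at mesh = N mod T0
  125 = 10 * 12 + 5, so 125 mod 12 = 5
  gear 0 tooth = 5
Gear 1 (driven, T1=15): tooth at mesh = (-N) mod T1
  125 = 8 * 15 + 5, so 125 mod 15 = 5
  (-125) mod 15 = (-5) mod 15 = 15 - 5 = 10
Mesh after 125 steps: gear-0 tooth 5 meets gear-1 tooth 10

Answer: 5 10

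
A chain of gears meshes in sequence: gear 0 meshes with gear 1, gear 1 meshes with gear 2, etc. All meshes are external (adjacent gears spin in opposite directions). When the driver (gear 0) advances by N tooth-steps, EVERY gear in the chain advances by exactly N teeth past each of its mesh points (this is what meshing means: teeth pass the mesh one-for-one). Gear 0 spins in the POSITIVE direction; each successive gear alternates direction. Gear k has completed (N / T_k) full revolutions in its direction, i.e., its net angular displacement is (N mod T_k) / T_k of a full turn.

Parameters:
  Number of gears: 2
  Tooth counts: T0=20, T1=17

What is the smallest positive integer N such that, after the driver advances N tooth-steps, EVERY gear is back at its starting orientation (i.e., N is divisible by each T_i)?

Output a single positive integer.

Gear k returns to start when N is a multiple of T_k.
All gears at start simultaneously when N is a common multiple of [20, 17]; the smallest such N is lcm(20, 17).
Start: lcm = T0 = 20
Fold in T1=17: gcd(20, 17) = 1; lcm(20, 17) = 20 * 17 / 1 = 340 / 1 = 340
Full cycle length = 340

Answer: 340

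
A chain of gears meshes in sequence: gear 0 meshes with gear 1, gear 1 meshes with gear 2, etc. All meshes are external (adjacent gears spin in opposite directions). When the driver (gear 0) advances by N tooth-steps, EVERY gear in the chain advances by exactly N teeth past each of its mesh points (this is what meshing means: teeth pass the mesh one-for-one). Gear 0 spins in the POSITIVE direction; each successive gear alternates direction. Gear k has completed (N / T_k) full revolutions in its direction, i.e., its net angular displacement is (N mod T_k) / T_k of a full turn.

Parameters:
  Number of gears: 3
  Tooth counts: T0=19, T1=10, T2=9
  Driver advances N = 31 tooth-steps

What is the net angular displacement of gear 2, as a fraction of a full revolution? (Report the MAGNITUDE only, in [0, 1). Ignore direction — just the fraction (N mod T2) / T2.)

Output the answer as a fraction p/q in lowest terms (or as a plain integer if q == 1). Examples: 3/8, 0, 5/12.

Chain of 3 gears, tooth counts: [19, 10, 9]
  gear 0: T0=19, direction=positive, advance = 31 mod 19 = 12 teeth = 12/19 turn
  gear 1: T1=10, direction=negative, advance = 31 mod 10 = 1 teeth = 1/10 turn
  gear 2: T2=9, direction=positive, advance = 31 mod 9 = 4 teeth = 4/9 turn
Gear 2: 31 mod 9 = 4
Fraction = 4 / 9 = 4/9 (gcd(4,9)=1) = 4/9

Answer: 4/9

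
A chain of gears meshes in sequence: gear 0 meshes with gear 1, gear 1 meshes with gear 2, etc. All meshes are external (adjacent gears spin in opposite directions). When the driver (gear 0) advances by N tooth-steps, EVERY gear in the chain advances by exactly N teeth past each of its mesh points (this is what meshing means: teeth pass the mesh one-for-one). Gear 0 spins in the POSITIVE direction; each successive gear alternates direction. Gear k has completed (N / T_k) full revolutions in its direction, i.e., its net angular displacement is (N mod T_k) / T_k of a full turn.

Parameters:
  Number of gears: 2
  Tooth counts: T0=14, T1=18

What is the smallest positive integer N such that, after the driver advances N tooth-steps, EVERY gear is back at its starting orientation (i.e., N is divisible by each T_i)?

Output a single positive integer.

Gear k returns to start when N is a multiple of T_k.
All gears at start simultaneously when N is a common multiple of [14, 18]; the smallest such N is lcm(14, 18).
Start: lcm = T0 = 14
Fold in T1=18: gcd(14, 18) = 2; lcm(14, 18) = 14 * 18 / 2 = 252 / 2 = 126
Full cycle length = 126

Answer: 126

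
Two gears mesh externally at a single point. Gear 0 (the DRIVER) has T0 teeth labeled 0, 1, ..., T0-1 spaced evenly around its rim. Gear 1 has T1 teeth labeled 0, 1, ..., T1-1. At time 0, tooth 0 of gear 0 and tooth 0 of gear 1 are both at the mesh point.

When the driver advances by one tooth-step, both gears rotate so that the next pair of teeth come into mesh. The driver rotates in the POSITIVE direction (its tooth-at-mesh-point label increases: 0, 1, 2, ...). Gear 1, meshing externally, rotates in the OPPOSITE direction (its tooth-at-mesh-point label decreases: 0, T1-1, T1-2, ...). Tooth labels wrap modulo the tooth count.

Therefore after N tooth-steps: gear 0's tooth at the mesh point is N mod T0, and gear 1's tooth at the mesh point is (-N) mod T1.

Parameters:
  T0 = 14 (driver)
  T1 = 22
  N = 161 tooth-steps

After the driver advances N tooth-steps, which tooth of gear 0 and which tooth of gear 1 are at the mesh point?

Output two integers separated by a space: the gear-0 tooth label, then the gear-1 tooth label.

Gear 0 (driver, T0=14): tooth at mesh = N mod T0
  161 = 11 * 14 + 7, so 161 mod 14 = 7
  gear 0 tooth = 7
Gear 1 (driven, T1=22): tooth at mesh = (-N) mod T1
  161 = 7 * 22 + 7, so 161 mod 22 = 7
  (-161) mod 22 = (-7) mod 22 = 22 - 7 = 15
Mesh after 161 steps: gear-0 tooth 7 meets gear-1 tooth 15

Answer: 7 15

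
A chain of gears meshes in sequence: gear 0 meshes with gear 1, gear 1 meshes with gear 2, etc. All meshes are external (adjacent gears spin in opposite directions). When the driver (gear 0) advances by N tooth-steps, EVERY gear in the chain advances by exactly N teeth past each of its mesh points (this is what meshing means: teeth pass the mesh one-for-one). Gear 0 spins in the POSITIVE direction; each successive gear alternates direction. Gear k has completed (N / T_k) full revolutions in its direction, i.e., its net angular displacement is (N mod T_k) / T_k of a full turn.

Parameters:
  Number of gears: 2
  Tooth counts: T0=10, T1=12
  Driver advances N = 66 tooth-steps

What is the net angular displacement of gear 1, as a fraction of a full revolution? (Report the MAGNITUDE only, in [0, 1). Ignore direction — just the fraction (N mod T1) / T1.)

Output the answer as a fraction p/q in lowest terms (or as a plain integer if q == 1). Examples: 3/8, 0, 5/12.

Chain of 2 gears, tooth counts: [10, 12]
  gear 0: T0=10, direction=positive, advance = 66 mod 10 = 6 teeth = 6/10 turn
  gear 1: T1=12, direction=negative, advance = 66 mod 12 = 6 teeth = 6/12 turn
Gear 1: 66 mod 12 = 6
Fraction = 6 / 12 = 1/2 (gcd(6,12)=6) = 1/2

Answer: 1/2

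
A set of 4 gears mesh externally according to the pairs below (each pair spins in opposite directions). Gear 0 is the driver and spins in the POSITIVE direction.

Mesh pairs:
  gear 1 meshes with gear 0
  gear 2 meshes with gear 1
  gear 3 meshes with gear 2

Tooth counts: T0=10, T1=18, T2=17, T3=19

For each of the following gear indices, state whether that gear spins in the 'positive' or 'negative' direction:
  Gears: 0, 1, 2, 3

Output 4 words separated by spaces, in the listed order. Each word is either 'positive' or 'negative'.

Gear 0 (driver): positive (depth 0)
  gear 1: meshes with gear 0 -> depth 1 -> negative (opposite of gear 0)
  gear 2: meshes with gear 1 -> depth 2 -> positive (opposite of gear 1)
  gear 3: meshes with gear 2 -> depth 3 -> negative (opposite of gear 2)
Queried indices 0, 1, 2, 3 -> positive, negative, positive, negative

Answer: positive negative positive negative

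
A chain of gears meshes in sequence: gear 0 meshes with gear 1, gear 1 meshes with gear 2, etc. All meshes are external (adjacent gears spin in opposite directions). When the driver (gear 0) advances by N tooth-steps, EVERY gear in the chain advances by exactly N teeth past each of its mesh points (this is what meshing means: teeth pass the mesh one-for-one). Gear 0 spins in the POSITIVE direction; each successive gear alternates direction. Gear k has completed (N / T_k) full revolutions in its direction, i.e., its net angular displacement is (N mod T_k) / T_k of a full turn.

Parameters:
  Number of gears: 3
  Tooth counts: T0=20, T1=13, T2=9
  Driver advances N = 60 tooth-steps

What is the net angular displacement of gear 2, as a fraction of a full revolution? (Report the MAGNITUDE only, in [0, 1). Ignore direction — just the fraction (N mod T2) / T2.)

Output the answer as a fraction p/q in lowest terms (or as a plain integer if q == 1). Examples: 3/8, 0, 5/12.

Chain of 3 gears, tooth counts: [20, 13, 9]
  gear 0: T0=20, direction=positive, advance = 60 mod 20 = 0 teeth = 0/20 turn
  gear 1: T1=13, direction=negative, advance = 60 mod 13 = 8 teeth = 8/13 turn
  gear 2: T2=9, direction=positive, advance = 60 mod 9 = 6 teeth = 6/9 turn
Gear 2: 60 mod 9 = 6
Fraction = 6 / 9 = 2/3 (gcd(6,9)=3) = 2/3

Answer: 2/3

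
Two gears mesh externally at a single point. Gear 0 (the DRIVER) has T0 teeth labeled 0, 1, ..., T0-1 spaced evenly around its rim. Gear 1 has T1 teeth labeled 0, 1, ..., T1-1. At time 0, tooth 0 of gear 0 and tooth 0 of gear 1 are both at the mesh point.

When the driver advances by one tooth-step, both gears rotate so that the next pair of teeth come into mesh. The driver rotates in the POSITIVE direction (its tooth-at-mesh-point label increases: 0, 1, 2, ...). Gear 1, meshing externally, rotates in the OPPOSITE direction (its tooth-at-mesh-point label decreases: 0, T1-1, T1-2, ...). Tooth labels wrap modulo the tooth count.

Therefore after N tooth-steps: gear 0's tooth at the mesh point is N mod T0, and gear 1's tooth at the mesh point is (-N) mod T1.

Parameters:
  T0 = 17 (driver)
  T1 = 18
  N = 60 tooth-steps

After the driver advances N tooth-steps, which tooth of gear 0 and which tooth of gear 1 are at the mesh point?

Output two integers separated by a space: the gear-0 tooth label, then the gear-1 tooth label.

Gear 0 (driver, T0=17): tooth at mesh = N mod T0
  60 = 3 * 17 + 9, so 60 mod 17 = 9
  gear 0 tooth = 9
Gear 1 (driven, T1=18): tooth at mesh = (-N) mod T1
  60 = 3 * 18 + 6, so 60 mod 18 = 6
  (-60) mod 18 = (-6) mod 18 = 18 - 6 = 12
Mesh after 60 steps: gear-0 tooth 9 meets gear-1 tooth 12

Answer: 9 12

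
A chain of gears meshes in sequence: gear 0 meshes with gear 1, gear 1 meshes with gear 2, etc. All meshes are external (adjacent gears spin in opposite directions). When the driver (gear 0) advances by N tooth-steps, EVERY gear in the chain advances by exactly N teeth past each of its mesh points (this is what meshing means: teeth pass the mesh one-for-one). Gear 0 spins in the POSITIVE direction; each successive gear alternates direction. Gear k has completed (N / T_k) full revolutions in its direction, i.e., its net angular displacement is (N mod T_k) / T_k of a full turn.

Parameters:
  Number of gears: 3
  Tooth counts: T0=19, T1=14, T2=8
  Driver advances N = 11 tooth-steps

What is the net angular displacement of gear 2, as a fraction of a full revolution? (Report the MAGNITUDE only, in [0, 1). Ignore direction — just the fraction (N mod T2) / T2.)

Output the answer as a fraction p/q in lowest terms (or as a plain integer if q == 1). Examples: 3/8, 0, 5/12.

Chain of 3 gears, tooth counts: [19, 14, 8]
  gear 0: T0=19, direction=positive, advance = 11 mod 19 = 11 teeth = 11/19 turn
  gear 1: T1=14, direction=negative, advance = 11 mod 14 = 11 teeth = 11/14 turn
  gear 2: T2=8, direction=positive, advance = 11 mod 8 = 3 teeth = 3/8 turn
Gear 2: 11 mod 8 = 3
Fraction = 3 / 8 = 3/8 (gcd(3,8)=1) = 3/8

Answer: 3/8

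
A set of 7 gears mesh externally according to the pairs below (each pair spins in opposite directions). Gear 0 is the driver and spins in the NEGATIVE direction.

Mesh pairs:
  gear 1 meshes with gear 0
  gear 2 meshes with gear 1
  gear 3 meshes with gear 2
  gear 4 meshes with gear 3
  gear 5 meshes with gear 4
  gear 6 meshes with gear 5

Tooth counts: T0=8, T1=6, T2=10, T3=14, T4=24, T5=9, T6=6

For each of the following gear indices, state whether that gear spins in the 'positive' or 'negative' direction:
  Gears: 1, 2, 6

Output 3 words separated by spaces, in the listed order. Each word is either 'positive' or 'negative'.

Answer: positive negative negative

Derivation:
Gear 0 (driver): negative (depth 0)
  gear 1: meshes with gear 0 -> depth 1 -> positive (opposite of gear 0)
  gear 2: meshes with gear 1 -> depth 2 -> negative (opposite of gear 1)
  gear 3: meshes with gear 2 -> depth 3 -> positive (opposite of gear 2)
  gear 4: meshes with gear 3 -> depth 4 -> negative (opposite of gear 3)
  gear 5: meshes with gear 4 -> depth 5 -> positive (opposite of gear 4)
  gear 6: meshes with gear 5 -> depth 6 -> negative (opposite of gear 5)
Queried indices 1, 2, 6 -> positive, negative, negative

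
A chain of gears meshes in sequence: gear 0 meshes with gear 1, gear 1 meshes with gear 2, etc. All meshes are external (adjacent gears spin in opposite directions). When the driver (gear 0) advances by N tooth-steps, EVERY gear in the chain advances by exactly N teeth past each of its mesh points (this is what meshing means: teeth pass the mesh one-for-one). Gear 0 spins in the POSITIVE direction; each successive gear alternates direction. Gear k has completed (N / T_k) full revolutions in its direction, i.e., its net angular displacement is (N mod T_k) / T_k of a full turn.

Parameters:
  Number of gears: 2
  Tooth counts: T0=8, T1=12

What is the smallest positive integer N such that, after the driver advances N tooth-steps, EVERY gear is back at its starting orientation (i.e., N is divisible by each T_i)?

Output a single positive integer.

Answer: 24

Derivation:
Gear k returns to start when N is a multiple of T_k.
All gears at start simultaneously when N is a common multiple of [8, 12]; the smallest such N is lcm(8, 12).
Start: lcm = T0 = 8
Fold in T1=12: gcd(8, 12) = 4; lcm(8, 12) = 8 * 12 / 4 = 96 / 4 = 24
Full cycle length = 24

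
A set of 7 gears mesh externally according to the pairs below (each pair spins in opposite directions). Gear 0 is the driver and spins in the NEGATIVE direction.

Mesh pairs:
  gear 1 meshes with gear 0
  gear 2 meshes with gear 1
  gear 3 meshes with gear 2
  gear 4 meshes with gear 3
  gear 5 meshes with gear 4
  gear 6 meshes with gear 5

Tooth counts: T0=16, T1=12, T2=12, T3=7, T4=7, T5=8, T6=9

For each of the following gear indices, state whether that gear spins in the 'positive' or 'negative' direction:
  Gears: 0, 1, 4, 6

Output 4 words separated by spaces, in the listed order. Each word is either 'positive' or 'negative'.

Answer: negative positive negative negative

Derivation:
Gear 0 (driver): negative (depth 0)
  gear 1: meshes with gear 0 -> depth 1 -> positive (opposite of gear 0)
  gear 2: meshes with gear 1 -> depth 2 -> negative (opposite of gear 1)
  gear 3: meshes with gear 2 -> depth 3 -> positive (opposite of gear 2)
  gear 4: meshes with gear 3 -> depth 4 -> negative (opposite of gear 3)
  gear 5: meshes with gear 4 -> depth 5 -> positive (opposite of gear 4)
  gear 6: meshes with gear 5 -> depth 6 -> negative (opposite of gear 5)
Queried indices 0, 1, 4, 6 -> negative, positive, negative, negative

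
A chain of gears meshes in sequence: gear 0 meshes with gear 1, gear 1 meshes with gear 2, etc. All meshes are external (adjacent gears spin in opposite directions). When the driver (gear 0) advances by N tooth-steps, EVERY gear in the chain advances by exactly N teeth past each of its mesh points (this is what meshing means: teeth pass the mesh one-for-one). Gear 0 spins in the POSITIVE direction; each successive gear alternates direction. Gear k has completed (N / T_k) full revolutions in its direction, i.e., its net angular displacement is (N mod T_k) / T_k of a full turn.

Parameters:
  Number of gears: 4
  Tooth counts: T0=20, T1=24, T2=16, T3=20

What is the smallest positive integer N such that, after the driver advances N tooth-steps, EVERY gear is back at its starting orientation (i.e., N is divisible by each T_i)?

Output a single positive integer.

Answer: 240

Derivation:
Gear k returns to start when N is a multiple of T_k.
All gears at start simultaneously when N is a common multiple of [20, 24, 16, 20]; the smallest such N is lcm(20, 24, 16, 20).
Start: lcm = T0 = 20
Fold in T1=24: gcd(20, 24) = 4; lcm(20, 24) = 20 * 24 / 4 = 480 / 4 = 120
Fold in T2=16: gcd(120, 16) = 8; lcm(120, 16) = 120 * 16 / 8 = 1920 / 8 = 240
Fold in T3=20: gcd(240, 20) = 20; lcm(240, 20) = 240 * 20 / 20 = 4800 / 20 = 240
Full cycle length = 240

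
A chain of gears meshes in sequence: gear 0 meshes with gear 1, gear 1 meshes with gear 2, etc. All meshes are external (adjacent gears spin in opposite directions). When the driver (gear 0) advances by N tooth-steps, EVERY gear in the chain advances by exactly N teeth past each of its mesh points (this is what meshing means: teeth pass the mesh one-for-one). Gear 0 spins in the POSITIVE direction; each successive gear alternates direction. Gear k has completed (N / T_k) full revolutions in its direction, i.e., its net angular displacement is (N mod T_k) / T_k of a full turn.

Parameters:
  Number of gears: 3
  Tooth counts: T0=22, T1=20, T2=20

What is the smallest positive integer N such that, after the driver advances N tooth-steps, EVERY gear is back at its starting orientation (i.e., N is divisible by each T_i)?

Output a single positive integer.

Answer: 220

Derivation:
Gear k returns to start when N is a multiple of T_k.
All gears at start simultaneously when N is a common multiple of [22, 20, 20]; the smallest such N is lcm(22, 20, 20).
Start: lcm = T0 = 22
Fold in T1=20: gcd(22, 20) = 2; lcm(22, 20) = 22 * 20 / 2 = 440 / 2 = 220
Fold in T2=20: gcd(220, 20) = 20; lcm(220, 20) = 220 * 20 / 20 = 4400 / 20 = 220
Full cycle length = 220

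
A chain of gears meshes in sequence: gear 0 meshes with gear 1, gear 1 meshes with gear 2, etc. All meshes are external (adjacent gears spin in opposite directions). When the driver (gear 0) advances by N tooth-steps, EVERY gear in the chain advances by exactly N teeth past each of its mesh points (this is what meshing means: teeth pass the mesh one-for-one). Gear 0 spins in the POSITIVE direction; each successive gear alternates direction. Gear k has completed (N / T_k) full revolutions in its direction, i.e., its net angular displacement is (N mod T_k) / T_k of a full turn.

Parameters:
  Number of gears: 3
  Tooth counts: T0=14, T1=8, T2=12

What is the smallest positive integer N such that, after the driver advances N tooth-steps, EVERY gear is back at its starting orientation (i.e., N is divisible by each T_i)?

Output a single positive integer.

Gear k returns to start when N is a multiple of T_k.
All gears at start simultaneously when N is a common multiple of [14, 8, 12]; the smallest such N is lcm(14, 8, 12).
Start: lcm = T0 = 14
Fold in T1=8: gcd(14, 8) = 2; lcm(14, 8) = 14 * 8 / 2 = 112 / 2 = 56
Fold in T2=12: gcd(56, 12) = 4; lcm(56, 12) = 56 * 12 / 4 = 672 / 4 = 168
Full cycle length = 168

Answer: 168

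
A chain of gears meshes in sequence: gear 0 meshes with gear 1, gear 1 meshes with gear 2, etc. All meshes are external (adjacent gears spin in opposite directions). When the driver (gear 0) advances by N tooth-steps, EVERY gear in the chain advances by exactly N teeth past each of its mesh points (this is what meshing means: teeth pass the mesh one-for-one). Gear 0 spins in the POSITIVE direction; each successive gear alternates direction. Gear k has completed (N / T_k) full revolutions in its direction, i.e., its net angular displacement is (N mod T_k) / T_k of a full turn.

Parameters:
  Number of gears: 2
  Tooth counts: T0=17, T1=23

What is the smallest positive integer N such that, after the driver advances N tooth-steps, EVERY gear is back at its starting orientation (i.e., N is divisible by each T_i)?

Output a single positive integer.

Gear k returns to start when N is a multiple of T_k.
All gears at start simultaneously when N is a common multiple of [17, 23]; the smallest such N is lcm(17, 23).
Start: lcm = T0 = 17
Fold in T1=23: gcd(17, 23) = 1; lcm(17, 23) = 17 * 23 / 1 = 391 / 1 = 391
Full cycle length = 391

Answer: 391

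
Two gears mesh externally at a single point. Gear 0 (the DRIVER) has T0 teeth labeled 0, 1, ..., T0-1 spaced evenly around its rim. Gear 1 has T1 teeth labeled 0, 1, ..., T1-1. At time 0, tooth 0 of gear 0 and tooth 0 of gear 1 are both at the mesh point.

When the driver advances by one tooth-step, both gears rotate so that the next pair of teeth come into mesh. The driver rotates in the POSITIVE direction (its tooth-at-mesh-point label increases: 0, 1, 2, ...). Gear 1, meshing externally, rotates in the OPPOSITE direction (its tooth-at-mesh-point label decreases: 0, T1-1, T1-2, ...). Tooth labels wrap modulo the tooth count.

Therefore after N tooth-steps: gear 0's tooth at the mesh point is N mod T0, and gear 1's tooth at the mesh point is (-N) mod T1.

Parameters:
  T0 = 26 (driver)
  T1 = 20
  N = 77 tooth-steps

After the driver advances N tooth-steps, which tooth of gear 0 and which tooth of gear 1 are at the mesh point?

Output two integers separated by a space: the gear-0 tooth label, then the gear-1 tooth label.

Answer: 25 3

Derivation:
Gear 0 (driver, T0=26): tooth at mesh = N mod T0
  77 = 2 * 26 + 25, so 77 mod 26 = 25
  gear 0 tooth = 25
Gear 1 (driven, T1=20): tooth at mesh = (-N) mod T1
  77 = 3 * 20 + 17, so 77 mod 20 = 17
  (-77) mod 20 = (-17) mod 20 = 20 - 17 = 3
Mesh after 77 steps: gear-0 tooth 25 meets gear-1 tooth 3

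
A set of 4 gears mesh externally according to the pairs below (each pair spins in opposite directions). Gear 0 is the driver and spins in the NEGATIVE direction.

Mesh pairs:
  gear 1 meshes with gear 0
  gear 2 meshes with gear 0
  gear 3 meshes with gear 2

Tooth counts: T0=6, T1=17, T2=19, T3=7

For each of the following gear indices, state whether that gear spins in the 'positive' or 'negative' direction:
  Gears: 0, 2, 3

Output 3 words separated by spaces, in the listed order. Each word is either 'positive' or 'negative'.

Gear 0 (driver): negative (depth 0)
  gear 1: meshes with gear 0 -> depth 1 -> positive (opposite of gear 0)
  gear 2: meshes with gear 0 -> depth 1 -> positive (opposite of gear 0)
  gear 3: meshes with gear 2 -> depth 2 -> negative (opposite of gear 2)
Queried indices 0, 2, 3 -> negative, positive, negative

Answer: negative positive negative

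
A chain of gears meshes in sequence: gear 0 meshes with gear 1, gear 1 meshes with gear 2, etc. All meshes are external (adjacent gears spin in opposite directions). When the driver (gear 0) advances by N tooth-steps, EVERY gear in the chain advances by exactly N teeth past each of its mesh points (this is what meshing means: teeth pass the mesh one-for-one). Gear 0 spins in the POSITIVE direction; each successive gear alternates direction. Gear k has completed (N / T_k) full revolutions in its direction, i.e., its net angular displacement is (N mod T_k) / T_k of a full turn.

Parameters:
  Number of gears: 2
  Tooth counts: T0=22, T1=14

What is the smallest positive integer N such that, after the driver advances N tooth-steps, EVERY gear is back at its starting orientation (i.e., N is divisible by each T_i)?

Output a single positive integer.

Gear k returns to start when N is a multiple of T_k.
All gears at start simultaneously when N is a common multiple of [22, 14]; the smallest such N is lcm(22, 14).
Start: lcm = T0 = 22
Fold in T1=14: gcd(22, 14) = 2; lcm(22, 14) = 22 * 14 / 2 = 308 / 2 = 154
Full cycle length = 154

Answer: 154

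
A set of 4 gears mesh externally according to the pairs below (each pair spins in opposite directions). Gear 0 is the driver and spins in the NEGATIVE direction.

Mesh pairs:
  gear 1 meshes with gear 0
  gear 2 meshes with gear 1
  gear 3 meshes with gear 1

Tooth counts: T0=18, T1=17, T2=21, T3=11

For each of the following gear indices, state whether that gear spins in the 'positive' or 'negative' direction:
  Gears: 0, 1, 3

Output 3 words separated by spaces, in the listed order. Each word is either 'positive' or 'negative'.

Gear 0 (driver): negative (depth 0)
  gear 1: meshes with gear 0 -> depth 1 -> positive (opposite of gear 0)
  gear 2: meshes with gear 1 -> depth 2 -> negative (opposite of gear 1)
  gear 3: meshes with gear 1 -> depth 2 -> negative (opposite of gear 1)
Queried indices 0, 1, 3 -> negative, positive, negative

Answer: negative positive negative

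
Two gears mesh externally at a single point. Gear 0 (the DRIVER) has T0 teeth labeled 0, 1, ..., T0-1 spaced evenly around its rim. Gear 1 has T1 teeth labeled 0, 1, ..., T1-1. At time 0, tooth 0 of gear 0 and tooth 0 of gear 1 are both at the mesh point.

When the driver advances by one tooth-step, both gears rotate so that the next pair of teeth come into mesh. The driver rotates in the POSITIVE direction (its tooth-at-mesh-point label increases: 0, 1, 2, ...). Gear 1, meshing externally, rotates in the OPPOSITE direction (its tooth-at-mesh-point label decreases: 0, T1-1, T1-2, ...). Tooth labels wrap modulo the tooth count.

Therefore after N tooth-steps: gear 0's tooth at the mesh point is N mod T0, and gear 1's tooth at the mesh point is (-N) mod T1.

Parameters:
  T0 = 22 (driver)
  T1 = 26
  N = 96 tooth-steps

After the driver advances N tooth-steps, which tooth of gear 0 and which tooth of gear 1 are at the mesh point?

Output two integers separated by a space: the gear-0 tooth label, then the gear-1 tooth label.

Answer: 8 8

Derivation:
Gear 0 (driver, T0=22): tooth at mesh = N mod T0
  96 = 4 * 22 + 8, so 96 mod 22 = 8
  gear 0 tooth = 8
Gear 1 (driven, T1=26): tooth at mesh = (-N) mod T1
  96 = 3 * 26 + 18, so 96 mod 26 = 18
  (-96) mod 26 = (-18) mod 26 = 26 - 18 = 8
Mesh after 96 steps: gear-0 tooth 8 meets gear-1 tooth 8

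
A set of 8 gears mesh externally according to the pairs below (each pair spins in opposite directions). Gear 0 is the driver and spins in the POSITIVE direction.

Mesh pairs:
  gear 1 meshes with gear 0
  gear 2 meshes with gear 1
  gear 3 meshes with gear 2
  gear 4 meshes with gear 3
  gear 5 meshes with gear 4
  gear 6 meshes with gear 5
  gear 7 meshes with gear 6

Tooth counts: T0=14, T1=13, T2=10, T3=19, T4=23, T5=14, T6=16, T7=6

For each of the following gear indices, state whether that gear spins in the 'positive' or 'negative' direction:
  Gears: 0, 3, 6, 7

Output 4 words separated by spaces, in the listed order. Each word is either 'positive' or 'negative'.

Gear 0 (driver): positive (depth 0)
  gear 1: meshes with gear 0 -> depth 1 -> negative (opposite of gear 0)
  gear 2: meshes with gear 1 -> depth 2 -> positive (opposite of gear 1)
  gear 3: meshes with gear 2 -> depth 3 -> negative (opposite of gear 2)
  gear 4: meshes with gear 3 -> depth 4 -> positive (opposite of gear 3)
  gear 5: meshes with gear 4 -> depth 5 -> negative (opposite of gear 4)
  gear 6: meshes with gear 5 -> depth 6 -> positive (opposite of gear 5)
  gear 7: meshes with gear 6 -> depth 7 -> negative (opposite of gear 6)
Queried indices 0, 3, 6, 7 -> positive, negative, positive, negative

Answer: positive negative positive negative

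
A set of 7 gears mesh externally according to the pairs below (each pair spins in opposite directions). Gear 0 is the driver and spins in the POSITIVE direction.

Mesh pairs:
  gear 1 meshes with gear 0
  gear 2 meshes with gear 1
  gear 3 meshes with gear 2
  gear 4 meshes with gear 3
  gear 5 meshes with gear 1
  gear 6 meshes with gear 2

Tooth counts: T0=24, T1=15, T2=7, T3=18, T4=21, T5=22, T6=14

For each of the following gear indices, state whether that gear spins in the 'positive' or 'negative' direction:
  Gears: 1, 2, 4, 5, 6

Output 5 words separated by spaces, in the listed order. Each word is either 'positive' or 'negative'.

Gear 0 (driver): positive (depth 0)
  gear 1: meshes with gear 0 -> depth 1 -> negative (opposite of gear 0)
  gear 2: meshes with gear 1 -> depth 2 -> positive (opposite of gear 1)
  gear 3: meshes with gear 2 -> depth 3 -> negative (opposite of gear 2)
  gear 4: meshes with gear 3 -> depth 4 -> positive (opposite of gear 3)
  gear 5: meshes with gear 1 -> depth 2 -> positive (opposite of gear 1)
  gear 6: meshes with gear 2 -> depth 3 -> negative (opposite of gear 2)
Queried indices 1, 2, 4, 5, 6 -> negative, positive, positive, positive, negative

Answer: negative positive positive positive negative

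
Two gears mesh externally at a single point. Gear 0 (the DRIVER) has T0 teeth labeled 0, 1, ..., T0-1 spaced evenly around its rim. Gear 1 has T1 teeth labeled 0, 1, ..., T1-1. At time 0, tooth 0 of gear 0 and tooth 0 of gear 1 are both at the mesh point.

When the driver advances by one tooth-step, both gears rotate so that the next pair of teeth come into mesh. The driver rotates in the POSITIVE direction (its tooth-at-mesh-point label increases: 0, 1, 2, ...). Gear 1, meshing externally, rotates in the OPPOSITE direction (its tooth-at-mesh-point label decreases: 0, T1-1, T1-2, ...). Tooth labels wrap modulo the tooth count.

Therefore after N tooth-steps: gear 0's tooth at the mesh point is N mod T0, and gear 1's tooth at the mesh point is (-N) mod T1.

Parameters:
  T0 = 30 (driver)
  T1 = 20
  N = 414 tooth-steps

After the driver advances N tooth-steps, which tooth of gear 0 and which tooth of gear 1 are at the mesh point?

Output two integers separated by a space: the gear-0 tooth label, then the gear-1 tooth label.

Gear 0 (driver, T0=30): tooth at mesh = N mod T0
  414 = 13 * 30 + 24, so 414 mod 30 = 24
  gear 0 tooth = 24
Gear 1 (driven, T1=20): tooth at mesh = (-N) mod T1
  414 = 20 * 20 + 14, so 414 mod 20 = 14
  (-414) mod 20 = (-14) mod 20 = 20 - 14 = 6
Mesh after 414 steps: gear-0 tooth 24 meets gear-1 tooth 6

Answer: 24 6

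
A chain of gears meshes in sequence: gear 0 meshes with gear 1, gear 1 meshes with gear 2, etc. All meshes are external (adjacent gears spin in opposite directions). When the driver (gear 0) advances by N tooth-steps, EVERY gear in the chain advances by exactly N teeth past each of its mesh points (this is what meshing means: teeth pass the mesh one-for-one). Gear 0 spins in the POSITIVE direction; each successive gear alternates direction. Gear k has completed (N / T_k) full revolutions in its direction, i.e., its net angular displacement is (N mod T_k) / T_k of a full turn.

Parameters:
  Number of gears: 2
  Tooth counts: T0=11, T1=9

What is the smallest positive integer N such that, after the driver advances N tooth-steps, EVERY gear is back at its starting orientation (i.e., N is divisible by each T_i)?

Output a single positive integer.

Answer: 99

Derivation:
Gear k returns to start when N is a multiple of T_k.
All gears at start simultaneously when N is a common multiple of [11, 9]; the smallest such N is lcm(11, 9).
Start: lcm = T0 = 11
Fold in T1=9: gcd(11, 9) = 1; lcm(11, 9) = 11 * 9 / 1 = 99 / 1 = 99
Full cycle length = 99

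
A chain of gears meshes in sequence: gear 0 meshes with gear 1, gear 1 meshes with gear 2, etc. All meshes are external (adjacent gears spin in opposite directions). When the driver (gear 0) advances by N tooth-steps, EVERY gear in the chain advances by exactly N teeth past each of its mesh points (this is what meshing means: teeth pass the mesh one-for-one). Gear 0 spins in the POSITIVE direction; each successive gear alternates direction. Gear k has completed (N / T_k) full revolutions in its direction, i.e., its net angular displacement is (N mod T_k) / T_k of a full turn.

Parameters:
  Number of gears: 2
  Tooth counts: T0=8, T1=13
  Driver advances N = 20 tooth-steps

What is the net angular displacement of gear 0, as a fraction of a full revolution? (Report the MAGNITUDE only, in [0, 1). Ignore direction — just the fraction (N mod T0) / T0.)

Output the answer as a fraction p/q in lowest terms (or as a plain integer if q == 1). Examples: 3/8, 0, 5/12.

Answer: 1/2

Derivation:
Chain of 2 gears, tooth counts: [8, 13]
  gear 0: T0=8, direction=positive, advance = 20 mod 8 = 4 teeth = 4/8 turn
  gear 1: T1=13, direction=negative, advance = 20 mod 13 = 7 teeth = 7/13 turn
Gear 0: 20 mod 8 = 4
Fraction = 4 / 8 = 1/2 (gcd(4,8)=4) = 1/2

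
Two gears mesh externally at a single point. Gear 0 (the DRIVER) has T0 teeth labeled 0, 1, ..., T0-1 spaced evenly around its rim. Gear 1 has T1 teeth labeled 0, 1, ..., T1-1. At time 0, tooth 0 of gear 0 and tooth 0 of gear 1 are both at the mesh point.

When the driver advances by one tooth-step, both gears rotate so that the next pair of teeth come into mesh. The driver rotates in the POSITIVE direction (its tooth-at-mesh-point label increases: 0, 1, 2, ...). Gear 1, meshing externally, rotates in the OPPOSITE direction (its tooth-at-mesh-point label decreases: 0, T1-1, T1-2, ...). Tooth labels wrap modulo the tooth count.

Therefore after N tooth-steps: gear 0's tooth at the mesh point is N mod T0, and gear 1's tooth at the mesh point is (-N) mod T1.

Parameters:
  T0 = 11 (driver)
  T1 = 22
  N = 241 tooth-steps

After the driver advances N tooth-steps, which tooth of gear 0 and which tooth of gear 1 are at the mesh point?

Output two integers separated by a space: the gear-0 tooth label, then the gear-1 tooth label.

Gear 0 (driver, T0=11): tooth at mesh = N mod T0
  241 = 21 * 11 + 10, so 241 mod 11 = 10
  gear 0 tooth = 10
Gear 1 (driven, T1=22): tooth at mesh = (-N) mod T1
  241 = 10 * 22 + 21, so 241 mod 22 = 21
  (-241) mod 22 = (-21) mod 22 = 22 - 21 = 1
Mesh after 241 steps: gear-0 tooth 10 meets gear-1 tooth 1

Answer: 10 1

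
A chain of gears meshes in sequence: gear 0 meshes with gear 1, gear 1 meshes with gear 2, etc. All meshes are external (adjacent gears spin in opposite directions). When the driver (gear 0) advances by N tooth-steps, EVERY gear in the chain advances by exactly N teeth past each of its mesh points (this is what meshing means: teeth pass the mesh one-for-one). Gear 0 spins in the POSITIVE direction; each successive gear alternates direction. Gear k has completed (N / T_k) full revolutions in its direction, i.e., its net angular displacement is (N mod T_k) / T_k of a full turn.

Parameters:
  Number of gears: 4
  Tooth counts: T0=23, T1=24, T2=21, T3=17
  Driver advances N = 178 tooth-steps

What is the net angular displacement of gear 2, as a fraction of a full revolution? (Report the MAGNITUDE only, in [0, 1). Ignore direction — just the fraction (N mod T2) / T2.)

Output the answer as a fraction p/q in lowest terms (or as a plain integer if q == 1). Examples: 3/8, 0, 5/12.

Answer: 10/21

Derivation:
Chain of 4 gears, tooth counts: [23, 24, 21, 17]
  gear 0: T0=23, direction=positive, advance = 178 mod 23 = 17 teeth = 17/23 turn
  gear 1: T1=24, direction=negative, advance = 178 mod 24 = 10 teeth = 10/24 turn
  gear 2: T2=21, direction=positive, advance = 178 mod 21 = 10 teeth = 10/21 turn
  gear 3: T3=17, direction=negative, advance = 178 mod 17 = 8 teeth = 8/17 turn
Gear 2: 178 mod 21 = 10
Fraction = 10 / 21 = 10/21 (gcd(10,21)=1) = 10/21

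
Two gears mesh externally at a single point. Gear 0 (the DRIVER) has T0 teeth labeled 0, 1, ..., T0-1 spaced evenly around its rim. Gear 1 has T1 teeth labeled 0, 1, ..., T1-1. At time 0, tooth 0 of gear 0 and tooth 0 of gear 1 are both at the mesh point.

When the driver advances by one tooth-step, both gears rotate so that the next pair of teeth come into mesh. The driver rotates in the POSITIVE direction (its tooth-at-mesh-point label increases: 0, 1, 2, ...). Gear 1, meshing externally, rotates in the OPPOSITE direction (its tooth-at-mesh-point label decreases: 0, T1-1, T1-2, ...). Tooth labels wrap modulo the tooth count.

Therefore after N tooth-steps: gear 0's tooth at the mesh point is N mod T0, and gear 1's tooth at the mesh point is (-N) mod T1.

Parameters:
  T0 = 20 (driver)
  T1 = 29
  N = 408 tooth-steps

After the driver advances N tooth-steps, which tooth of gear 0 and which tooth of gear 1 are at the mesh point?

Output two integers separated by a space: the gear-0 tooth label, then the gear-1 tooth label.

Gear 0 (driver, T0=20): tooth at mesh = N mod T0
  408 = 20 * 20 + 8, so 408 mod 20 = 8
  gear 0 tooth = 8
Gear 1 (driven, T1=29): tooth at mesh = (-N) mod T1
  408 = 14 * 29 + 2, so 408 mod 29 = 2
  (-408) mod 29 = (-2) mod 29 = 29 - 2 = 27
Mesh after 408 steps: gear-0 tooth 8 meets gear-1 tooth 27

Answer: 8 27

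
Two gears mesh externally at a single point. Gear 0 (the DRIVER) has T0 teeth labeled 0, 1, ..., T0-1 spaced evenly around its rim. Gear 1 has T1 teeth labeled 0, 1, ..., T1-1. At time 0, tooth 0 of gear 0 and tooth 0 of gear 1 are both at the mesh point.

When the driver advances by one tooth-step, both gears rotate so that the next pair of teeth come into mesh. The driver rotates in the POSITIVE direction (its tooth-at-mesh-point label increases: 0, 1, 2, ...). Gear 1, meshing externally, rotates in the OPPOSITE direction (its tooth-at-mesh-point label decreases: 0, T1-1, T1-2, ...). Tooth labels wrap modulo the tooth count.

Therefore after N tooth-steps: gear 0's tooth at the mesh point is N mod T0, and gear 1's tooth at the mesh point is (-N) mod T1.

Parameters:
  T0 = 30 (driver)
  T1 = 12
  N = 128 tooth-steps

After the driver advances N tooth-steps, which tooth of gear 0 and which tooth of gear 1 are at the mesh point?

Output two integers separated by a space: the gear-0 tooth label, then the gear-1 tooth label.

Answer: 8 4

Derivation:
Gear 0 (driver, T0=30): tooth at mesh = N mod T0
  128 = 4 * 30 + 8, so 128 mod 30 = 8
  gear 0 tooth = 8
Gear 1 (driven, T1=12): tooth at mesh = (-N) mod T1
  128 = 10 * 12 + 8, so 128 mod 12 = 8
  (-128) mod 12 = (-8) mod 12 = 12 - 8 = 4
Mesh after 128 steps: gear-0 tooth 8 meets gear-1 tooth 4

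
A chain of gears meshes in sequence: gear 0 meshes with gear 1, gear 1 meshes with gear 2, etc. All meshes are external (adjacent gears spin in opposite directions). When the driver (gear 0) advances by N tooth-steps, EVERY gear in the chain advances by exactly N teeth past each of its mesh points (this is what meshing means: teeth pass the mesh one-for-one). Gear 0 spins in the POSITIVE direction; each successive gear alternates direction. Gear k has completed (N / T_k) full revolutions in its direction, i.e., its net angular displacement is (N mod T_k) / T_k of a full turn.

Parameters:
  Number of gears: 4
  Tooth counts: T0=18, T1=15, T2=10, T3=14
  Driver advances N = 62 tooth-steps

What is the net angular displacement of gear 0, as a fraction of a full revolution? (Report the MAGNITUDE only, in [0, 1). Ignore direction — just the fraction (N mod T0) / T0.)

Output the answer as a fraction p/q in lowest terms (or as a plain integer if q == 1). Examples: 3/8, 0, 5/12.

Chain of 4 gears, tooth counts: [18, 15, 10, 14]
  gear 0: T0=18, direction=positive, advance = 62 mod 18 = 8 teeth = 8/18 turn
  gear 1: T1=15, direction=negative, advance = 62 mod 15 = 2 teeth = 2/15 turn
  gear 2: T2=10, direction=positive, advance = 62 mod 10 = 2 teeth = 2/10 turn
  gear 3: T3=14, direction=negative, advance = 62 mod 14 = 6 teeth = 6/14 turn
Gear 0: 62 mod 18 = 8
Fraction = 8 / 18 = 4/9 (gcd(8,18)=2) = 4/9

Answer: 4/9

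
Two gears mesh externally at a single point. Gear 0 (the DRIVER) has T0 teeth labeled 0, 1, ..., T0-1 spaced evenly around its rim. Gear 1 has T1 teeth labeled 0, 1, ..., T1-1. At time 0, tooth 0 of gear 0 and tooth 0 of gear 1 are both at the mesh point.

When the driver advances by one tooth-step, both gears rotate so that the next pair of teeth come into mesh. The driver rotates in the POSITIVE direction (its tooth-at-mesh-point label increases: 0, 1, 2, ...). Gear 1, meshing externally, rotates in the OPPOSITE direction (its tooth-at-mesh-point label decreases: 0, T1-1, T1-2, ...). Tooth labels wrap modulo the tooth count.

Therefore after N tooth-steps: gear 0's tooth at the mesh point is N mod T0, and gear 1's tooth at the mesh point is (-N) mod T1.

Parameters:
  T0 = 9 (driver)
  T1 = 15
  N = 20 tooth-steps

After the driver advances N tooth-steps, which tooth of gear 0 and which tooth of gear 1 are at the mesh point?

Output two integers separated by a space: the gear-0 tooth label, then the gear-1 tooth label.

Answer: 2 10

Derivation:
Gear 0 (driver, T0=9): tooth at mesh = N mod T0
  20 = 2 * 9 + 2, so 20 mod 9 = 2
  gear 0 tooth = 2
Gear 1 (driven, T1=15): tooth at mesh = (-N) mod T1
  20 = 1 * 15 + 5, so 20 mod 15 = 5
  (-20) mod 15 = (-5) mod 15 = 15 - 5 = 10
Mesh after 20 steps: gear-0 tooth 2 meets gear-1 tooth 10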